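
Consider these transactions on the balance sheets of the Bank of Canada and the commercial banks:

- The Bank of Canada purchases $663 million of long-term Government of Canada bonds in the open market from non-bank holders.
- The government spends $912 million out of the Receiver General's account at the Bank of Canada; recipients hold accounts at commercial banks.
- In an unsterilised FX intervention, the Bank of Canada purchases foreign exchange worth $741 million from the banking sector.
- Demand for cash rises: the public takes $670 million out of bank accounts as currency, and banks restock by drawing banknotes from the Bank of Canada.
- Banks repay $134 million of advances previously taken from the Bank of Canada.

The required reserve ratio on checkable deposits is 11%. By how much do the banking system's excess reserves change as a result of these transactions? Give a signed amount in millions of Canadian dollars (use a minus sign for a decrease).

+$1412.45 million

Asset purchase (from non-banks) $663 million: reserves +$663M, deposits +$663M.
Government spending $912 million: reserves +$912M, deposits +$912M.
FX purchase $741 million: reserves +$741M, deposits 0.
Currency withdrawal $670 million: reserves −$670M, deposits −$670M.
Discount-window repayment $134 million: reserves −$134M, deposits 0.
Totals: Δreserves = +$1512M, Δdeposits = +$905M.
Δrequired reserves = 11% × +$905M = +$99.55M.
Δexcess reserves = Δreserves − Δrequired = +$1512M − (+$99.55M) = +$1412.45 million.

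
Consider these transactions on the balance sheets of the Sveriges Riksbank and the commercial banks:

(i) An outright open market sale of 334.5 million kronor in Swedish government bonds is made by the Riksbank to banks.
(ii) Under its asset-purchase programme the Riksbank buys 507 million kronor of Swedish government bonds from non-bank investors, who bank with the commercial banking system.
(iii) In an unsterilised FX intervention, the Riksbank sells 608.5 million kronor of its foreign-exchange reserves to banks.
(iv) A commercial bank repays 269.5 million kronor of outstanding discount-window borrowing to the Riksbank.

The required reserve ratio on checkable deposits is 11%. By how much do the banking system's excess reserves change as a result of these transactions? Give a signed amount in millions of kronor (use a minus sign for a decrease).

OMO sale (to banks) 334.5 million kronor: reserves −334.5M, deposits 0.
Asset purchase (from non-banks) 507 million kronor: reserves +507M, deposits +507M.
FX sale 608.5 million kronor: reserves −608.5M, deposits 0.
Discount-window repayment 269.5 million kronor: reserves −269.5M, deposits 0.
Totals: Δreserves = −705.5M, Δdeposits = +507M.
Δrequired reserves = 11% × +507M = +55.77M.
Δexcess reserves = Δreserves − Δrequired = −705.5M − (+55.77M) = -761.27 million.

-761.27 million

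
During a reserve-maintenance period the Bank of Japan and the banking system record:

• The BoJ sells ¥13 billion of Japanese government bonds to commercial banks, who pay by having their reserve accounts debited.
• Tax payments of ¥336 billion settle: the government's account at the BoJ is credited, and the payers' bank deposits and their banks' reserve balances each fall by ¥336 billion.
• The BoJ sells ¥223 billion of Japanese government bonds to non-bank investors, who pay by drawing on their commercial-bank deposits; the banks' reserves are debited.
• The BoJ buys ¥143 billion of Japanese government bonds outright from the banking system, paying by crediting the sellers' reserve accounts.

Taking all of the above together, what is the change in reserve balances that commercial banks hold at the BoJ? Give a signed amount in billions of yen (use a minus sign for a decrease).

-¥429 billion

OMO sale (to banks) ¥13 billion: the buying banks pay out of their reserve balances → −¥13B.
Government account inflow ¥336 billion: funds move from bank reserves into the government account → −¥336B.
Asset sale (to non-banks) ¥223 billion: the non-bank buyers' banks settle from reserves → −¥223B.
OMO purchase (from banks) ¥143 billion: the BoJ pays by crediting reserve accounts → +¥143B.
Net: −13 − 336 − 223 + 143 = -¥429 billion.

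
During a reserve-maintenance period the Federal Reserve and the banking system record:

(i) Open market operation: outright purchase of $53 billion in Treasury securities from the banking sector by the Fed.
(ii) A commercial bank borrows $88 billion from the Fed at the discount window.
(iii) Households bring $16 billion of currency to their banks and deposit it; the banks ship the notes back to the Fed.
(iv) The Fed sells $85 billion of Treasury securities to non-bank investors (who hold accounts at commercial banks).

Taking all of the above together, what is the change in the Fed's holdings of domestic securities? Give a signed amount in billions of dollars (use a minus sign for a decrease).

-$32 billion

OMO purchase (from banks) $53 billion: securities added to the Fed's portfolio → +$53B.
Discount-window loan $88 billion: the Fed's securities portfolio is untouched → 0.
Currency deposit $16 billion: the Fed's securities portfolio is untouched → 0.
Asset sale (to non-banks) $85 billion: securities removed from the Fed's portfolio → −$85B.
Net: 53 + 0 + 0 − 85 = -$32 billion.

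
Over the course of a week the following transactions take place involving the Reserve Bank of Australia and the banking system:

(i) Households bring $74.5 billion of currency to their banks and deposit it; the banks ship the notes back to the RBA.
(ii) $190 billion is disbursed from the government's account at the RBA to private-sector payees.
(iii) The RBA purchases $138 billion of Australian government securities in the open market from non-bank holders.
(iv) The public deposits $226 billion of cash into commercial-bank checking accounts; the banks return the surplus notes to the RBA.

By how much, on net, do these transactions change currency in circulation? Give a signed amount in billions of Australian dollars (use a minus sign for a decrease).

Currency deposit $74.5 billion: notes return to the central bank → −$74.5B.
Government spending $190 billion: no currency enters or leaves circulation → 0.
Asset purchase (from non-banks) $138 billion: no currency enters or leaves circulation → 0.
Currency deposit $226 billion: notes return to the central bank → −$226B.
Net: −74.5 + 0 + 0 − 226 = -$300.5 billion.

-$300.5 billion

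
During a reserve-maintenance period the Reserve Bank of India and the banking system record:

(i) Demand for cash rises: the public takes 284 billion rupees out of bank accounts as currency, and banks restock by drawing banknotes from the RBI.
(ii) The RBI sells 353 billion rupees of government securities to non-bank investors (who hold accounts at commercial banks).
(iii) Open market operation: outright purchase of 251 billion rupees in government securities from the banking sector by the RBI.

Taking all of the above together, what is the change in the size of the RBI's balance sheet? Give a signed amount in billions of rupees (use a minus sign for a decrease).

Currency withdrawal 284 billion rupees: only the composition of liabilities changes → 0.
Asset sale (to non-banks) 353 billion rupees: an RBI asset is shed → −353B.
OMO purchase (from banks) 251 billion rupees: an RBI asset is acquired → +251B.
Net: 0 − 353 + 251 = -102 billion.

-102 billion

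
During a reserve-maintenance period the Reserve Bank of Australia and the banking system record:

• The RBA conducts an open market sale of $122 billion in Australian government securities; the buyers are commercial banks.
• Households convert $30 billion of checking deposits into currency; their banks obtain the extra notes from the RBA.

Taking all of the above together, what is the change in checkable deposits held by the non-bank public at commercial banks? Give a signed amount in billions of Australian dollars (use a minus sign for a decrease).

-$30 billion

OMO sale (to banks) $122 billion: the counterparty is a bank, so public deposits are unchanged → 0.
Currency withdrawal $30 billion: non-bank counterparties' bank balances fall → −$30B.
Net: 0 − 30 = -$30 billion.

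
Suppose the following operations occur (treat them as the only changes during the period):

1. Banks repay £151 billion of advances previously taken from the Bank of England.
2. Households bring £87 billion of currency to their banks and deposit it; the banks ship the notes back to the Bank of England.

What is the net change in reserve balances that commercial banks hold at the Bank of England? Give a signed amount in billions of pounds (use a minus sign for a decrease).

-£64 billion

Bank of England balance sheet:
  Assets:      Loans to banks −£151B
  Liabilities: Bank reserves −£64B, Currency in circulation −£87B
So the change in reserve balances that commercial banks hold at the Bank of England is -£64 billion.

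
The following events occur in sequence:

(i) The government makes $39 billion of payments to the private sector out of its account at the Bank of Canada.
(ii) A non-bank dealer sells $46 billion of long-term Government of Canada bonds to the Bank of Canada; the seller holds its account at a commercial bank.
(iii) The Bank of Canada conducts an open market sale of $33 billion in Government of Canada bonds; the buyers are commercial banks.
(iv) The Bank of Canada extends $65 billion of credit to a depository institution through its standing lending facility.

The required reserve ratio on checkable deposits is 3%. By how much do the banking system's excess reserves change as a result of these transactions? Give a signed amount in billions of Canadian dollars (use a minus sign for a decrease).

Government spending $39 billion: reserves +$39B, deposits +$39B.
Asset purchase (from non-banks) $46 billion: reserves +$46B, deposits +$46B.
OMO sale (to banks) $33 billion: reserves −$33B, deposits 0.
Discount-window loan $65 billion: reserves +$65B, deposits 0.
Totals: Δreserves = +$117B, Δdeposits = +$85B.
Δrequired reserves = 3% × +$85B = +$2.55B.
Δexcess reserves = Δreserves − Δrequired = +$117B − (+$2.55B) = +$114.45 billion.

+$114.45 billion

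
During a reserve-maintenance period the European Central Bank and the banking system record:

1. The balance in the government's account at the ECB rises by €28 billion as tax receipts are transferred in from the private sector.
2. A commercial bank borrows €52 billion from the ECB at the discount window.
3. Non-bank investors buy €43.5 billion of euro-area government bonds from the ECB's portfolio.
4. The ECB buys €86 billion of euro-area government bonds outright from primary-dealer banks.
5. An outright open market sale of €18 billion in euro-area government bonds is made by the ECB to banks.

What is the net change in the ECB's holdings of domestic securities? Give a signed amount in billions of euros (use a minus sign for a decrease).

+€24.5 billion

ECB balance sheet:
  Assets:      Securities +€24.5B, Loans to banks +€52B
  Liabilities: Bank reserves +€48.5B, Government deposits +€28B
Commercial banking system:
  Assets:      Reserves at CB +€48.5B, Securities −€68B
  Liabilities: Checkable deposits −€71.5B, Borrowings from CB +€52B
So the change in the ECB's holdings of domestic securities is +€24.5 billion.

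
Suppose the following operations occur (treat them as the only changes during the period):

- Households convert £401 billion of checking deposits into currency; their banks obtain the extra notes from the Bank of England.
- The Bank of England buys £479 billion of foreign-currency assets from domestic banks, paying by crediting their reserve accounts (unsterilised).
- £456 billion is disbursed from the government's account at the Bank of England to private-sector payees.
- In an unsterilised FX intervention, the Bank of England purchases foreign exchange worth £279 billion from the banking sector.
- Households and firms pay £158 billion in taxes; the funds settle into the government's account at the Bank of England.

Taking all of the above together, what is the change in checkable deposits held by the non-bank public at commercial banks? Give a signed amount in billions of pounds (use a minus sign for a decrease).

Currency withdrawal £401 billion: non-bank counterparties' bank balances fall → −£401B.
FX purchase £479 billion: the counterparty is a bank, so public deposits are unchanged → 0.
Government spending £456 billion: non-bank counterparties' bank balances rise → +£456B.
FX purchase £279 billion: the counterparty is a bank, so public deposits are unchanged → 0.
Government account inflow £158 billion: non-bank counterparties' bank balances fall → −£158B.
Net: −401 + 0 + 456 + 0 − 158 = -£103 billion.

-£103 billion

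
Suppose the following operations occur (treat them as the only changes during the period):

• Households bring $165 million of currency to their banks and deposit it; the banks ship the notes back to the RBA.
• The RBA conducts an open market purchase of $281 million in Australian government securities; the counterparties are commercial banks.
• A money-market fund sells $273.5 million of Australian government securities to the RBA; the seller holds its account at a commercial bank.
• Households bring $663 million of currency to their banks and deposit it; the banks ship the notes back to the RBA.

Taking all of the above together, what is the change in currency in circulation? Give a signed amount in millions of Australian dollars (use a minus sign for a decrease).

-$828 million

Currency deposit $165 million: notes return to the central bank → −$165M.
OMO purchase (from banks) $281 million: no currency enters or leaves circulation → 0.
Asset purchase (from non-banks) $273.5 million: no currency enters or leaves circulation → 0.
Currency deposit $663 million: notes return to the central bank → −$663M.
Net: −165 + 0 + 0 − 663 = -$828 million.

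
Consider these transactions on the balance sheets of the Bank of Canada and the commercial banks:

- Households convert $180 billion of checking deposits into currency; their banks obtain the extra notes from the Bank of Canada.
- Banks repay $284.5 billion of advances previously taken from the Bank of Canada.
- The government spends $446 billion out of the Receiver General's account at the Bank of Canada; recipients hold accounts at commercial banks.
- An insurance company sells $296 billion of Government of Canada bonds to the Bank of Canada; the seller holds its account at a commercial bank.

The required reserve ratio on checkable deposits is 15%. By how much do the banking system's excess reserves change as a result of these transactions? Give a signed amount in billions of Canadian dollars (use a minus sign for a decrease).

+$193.2 billion

Currency withdrawal $180 billion: reserves −$180B, deposits −$180B.
Discount-window repayment $284.5 billion: reserves −$284.5B, deposits 0.
Government spending $446 billion: reserves +$446B, deposits +$446B.
Asset purchase (from non-banks) $296 billion: reserves +$296B, deposits +$296B.
Totals: Δreserves = +$277.5B, Δdeposits = +$562B.
Δrequired reserves = 15% × +$562B = +$84.3B.
Δexcess reserves = Δreserves − Δrequired = +$277.5B − (+$84.3B) = +$193.2 billion.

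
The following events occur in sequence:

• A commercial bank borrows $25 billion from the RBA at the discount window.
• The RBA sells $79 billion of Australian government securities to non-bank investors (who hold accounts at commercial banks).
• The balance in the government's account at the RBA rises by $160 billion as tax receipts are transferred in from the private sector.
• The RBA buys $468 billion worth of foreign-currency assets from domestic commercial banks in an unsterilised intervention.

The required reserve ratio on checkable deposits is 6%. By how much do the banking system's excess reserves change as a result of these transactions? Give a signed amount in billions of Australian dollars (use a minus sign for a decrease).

+$268.34 billion

Discount-window loan $25 billion: reserves +$25B, deposits 0.
Asset sale (to non-banks) $79 billion: reserves −$79B, deposits −$79B.
Government account inflow $160 billion: reserves −$160B, deposits −$160B.
FX purchase $468 billion: reserves +$468B, deposits 0.
Totals: Δreserves = +$254B, Δdeposits = −$239B.
Δrequired reserves = 6% × −$239B = −$14.34B.
Δexcess reserves = Δreserves − Δrequired = +$254B − (−$14.34B) = +$268.34 billion.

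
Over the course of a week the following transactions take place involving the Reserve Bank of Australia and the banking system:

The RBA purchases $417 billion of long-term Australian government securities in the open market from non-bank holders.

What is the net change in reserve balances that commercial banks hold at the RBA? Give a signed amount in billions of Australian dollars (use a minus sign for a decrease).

RBA balance sheet:
  Assets:      Securities +$417B
  Liabilities: Bank reserves +$417B
Commercial banking system:
  Assets:      Reserves at CB +$417B
  Liabilities: Checkable deposits +$417B
So the change in reserve balances that commercial banks hold at the RBA is +$417 billion.

+$417 billion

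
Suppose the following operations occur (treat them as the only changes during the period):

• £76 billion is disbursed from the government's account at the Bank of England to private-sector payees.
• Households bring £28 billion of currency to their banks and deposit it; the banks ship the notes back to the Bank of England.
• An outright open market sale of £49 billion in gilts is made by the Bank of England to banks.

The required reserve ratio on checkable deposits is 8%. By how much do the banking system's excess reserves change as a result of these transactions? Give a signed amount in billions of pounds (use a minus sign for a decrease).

Government spending £76 billion: reserves +£76B, deposits +£76B.
Currency deposit £28 billion: reserves +£28B, deposits +£28B.
OMO sale (to banks) £49 billion: reserves −£49B, deposits 0.
Totals: Δreserves = +£55B, Δdeposits = +£104B.
Δrequired reserves = 8% × +£104B = +£8.32B.
Δexcess reserves = Δreserves − Δrequired = +£55B − (+£8.32B) = +£46.68 billion.

+£46.68 billion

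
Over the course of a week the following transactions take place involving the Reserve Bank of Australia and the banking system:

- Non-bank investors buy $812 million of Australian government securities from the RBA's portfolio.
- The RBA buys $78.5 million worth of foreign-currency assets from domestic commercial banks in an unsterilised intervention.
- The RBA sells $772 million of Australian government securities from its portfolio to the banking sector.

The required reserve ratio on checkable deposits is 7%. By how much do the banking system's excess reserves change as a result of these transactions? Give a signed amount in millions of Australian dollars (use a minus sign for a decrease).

Asset sale (to non-banks) $812 million: reserves −$812M, deposits −$812M.
FX purchase $78.5 million: reserves +$78.5M, deposits 0.
OMO sale (to banks) $772 million: reserves −$772M, deposits 0.
Totals: Δreserves = −$1505.5M, Δdeposits = −$812M.
Δrequired reserves = 7% × −$812M = −$56.84M.
Δexcess reserves = Δreserves − Δrequired = −$1505.5M − (−$56.84M) = -$1448.66 million.

-$1448.66 million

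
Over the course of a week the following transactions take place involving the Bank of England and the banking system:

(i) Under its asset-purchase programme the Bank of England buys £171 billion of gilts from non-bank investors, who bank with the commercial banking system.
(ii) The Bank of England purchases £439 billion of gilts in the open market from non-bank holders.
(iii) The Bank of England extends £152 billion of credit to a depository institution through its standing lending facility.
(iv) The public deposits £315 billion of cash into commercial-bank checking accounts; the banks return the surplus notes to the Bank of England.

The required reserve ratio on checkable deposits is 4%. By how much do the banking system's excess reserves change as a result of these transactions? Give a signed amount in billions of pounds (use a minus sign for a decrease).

Asset purchase (from non-banks) £171 billion: reserves +£171B, deposits +£171B.
Asset purchase (from non-banks) £439 billion: reserves +£439B, deposits +£439B.
Discount-window loan £152 billion: reserves +£152B, deposits 0.
Currency deposit £315 billion: reserves +£315B, deposits +£315B.
Totals: Δreserves = +£1077B, Δdeposits = +£925B.
Δrequired reserves = 4% × +£925B = +£37B.
Δexcess reserves = Δreserves − Δrequired = +£1077B − (+£37B) = +£1040 billion.

+£1040 billion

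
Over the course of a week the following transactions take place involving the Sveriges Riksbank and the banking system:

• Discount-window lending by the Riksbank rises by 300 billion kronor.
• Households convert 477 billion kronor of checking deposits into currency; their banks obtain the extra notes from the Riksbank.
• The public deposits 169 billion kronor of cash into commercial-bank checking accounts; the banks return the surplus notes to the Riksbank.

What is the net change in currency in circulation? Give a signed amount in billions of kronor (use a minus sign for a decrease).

Riksbank balance sheet:
  Assets:      Loans to banks +300B
  Liabilities: Bank reserves −8B, Currency in circulation +308B
So the change in currency in circulation is +308 billion.

+308 billion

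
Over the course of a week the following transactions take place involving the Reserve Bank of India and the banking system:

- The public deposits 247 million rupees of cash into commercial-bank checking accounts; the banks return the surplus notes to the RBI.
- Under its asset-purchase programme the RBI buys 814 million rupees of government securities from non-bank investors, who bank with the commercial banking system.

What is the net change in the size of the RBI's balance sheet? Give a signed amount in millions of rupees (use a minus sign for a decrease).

+814 million

RBI balance sheet:
  Assets:      Securities +814M
  Liabilities: Bank reserves +1061M, Currency in circulation −247M
Commercial banking system:
  Assets:      Reserves at CB +1061M
  Liabilities: Checkable deposits +1061M
Change in total RBI assets = +814 million.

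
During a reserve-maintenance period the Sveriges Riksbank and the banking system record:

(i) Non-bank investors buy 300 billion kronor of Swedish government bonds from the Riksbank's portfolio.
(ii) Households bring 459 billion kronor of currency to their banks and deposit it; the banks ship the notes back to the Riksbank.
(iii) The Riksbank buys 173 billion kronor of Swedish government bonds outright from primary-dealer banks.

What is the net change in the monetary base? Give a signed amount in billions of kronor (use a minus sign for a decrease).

Asset sale (to non-banks) 300 billion kronor: Riksbank balance sheet contracts → −300B.
Currency deposit 459 billion kronor: just a shift between currency and reserves — both are base money → 0.
OMO purchase (from banks) 173 billion kronor: Riksbank balance sheet expands → +173B.
Net: −300 + 0 + 173 = -127 billion.

-127 billion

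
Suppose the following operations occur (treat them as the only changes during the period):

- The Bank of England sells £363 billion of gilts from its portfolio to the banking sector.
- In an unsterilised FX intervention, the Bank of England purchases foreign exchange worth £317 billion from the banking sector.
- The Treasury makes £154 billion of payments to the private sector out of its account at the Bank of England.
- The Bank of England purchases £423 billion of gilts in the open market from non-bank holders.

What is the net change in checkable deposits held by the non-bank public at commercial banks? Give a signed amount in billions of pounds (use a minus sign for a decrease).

+£577 billion

OMO sale (to banks) £363 billion: the counterparty is a bank, so public deposits are unchanged → 0.
FX purchase £317 billion: the counterparty is a bank, so public deposits are unchanged → 0.
Government spending £154 billion: non-bank counterparties' bank balances rise → +£154B.
Asset purchase (from non-banks) £423 billion: non-bank counterparties' bank balances rise → +£423B.
Net: 0 + 0 + 154 + 423 = +£577 billion.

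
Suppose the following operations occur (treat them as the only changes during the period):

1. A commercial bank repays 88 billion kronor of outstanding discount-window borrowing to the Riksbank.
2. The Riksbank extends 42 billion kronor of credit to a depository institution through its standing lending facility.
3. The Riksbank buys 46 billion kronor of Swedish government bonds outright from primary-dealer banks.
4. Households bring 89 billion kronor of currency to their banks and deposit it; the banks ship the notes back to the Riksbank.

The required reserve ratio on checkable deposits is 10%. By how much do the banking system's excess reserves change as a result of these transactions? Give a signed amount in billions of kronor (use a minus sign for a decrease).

Discount-window repayment 88 billion kronor: reserves −88B, deposits 0.
Discount-window loan 42 billion kronor: reserves +42B, deposits 0.
OMO purchase (from banks) 46 billion kronor: reserves +46B, deposits 0.
Currency deposit 89 billion kronor: reserves +89B, deposits +89B.
Totals: Δreserves = +89B, Δdeposits = +89B.
Δrequired reserves = 10% × +89B = +8.9B.
Δexcess reserves = Δreserves − Δrequired = +89B − (+8.9B) = +80.1 billion.

+80.1 billion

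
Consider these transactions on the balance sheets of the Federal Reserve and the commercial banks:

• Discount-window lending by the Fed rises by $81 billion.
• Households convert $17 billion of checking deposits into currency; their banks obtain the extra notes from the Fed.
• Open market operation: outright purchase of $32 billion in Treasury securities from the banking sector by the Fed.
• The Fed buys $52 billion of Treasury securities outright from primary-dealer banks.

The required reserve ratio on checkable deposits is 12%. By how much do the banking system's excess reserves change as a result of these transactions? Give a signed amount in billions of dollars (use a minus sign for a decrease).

+$150.04 billion

Discount-window loan $81 billion: reserves +$81B, deposits 0.
Currency withdrawal $17 billion: reserves −$17B, deposits −$17B.
OMO purchase (from banks) $32 billion: reserves +$32B, deposits 0.
OMO purchase (from banks) $52 billion: reserves +$52B, deposits 0.
Totals: Δreserves = +$148B, Δdeposits = −$17B.
Δrequired reserves = 12% × −$17B = −$2.04B.
Δexcess reserves = Δreserves − Δrequired = +$148B − (−$2.04B) = +$150.04 billion.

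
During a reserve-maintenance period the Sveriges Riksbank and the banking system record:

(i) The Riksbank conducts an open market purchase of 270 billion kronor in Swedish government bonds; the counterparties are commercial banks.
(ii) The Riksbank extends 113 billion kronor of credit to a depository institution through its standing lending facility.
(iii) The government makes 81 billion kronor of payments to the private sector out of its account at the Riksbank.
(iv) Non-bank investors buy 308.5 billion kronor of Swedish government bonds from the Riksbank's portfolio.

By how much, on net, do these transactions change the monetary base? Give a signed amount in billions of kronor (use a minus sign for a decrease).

OMO purchase (from banks) 270 billion kronor: Riksbank balance sheet expands → +270B.
Discount-window loan 113 billion kronor: Riksbank balance sheet expands → +113B.
Government spending 81 billion kronor: a non-base liability converts back to reserves → +81B.
Asset sale (to non-banks) 308.5 billion kronor: Riksbank balance sheet contracts → −308.5B.
Net: 270 + 113 + 81 − 308.5 = +155.5 billion.

+155.5 billion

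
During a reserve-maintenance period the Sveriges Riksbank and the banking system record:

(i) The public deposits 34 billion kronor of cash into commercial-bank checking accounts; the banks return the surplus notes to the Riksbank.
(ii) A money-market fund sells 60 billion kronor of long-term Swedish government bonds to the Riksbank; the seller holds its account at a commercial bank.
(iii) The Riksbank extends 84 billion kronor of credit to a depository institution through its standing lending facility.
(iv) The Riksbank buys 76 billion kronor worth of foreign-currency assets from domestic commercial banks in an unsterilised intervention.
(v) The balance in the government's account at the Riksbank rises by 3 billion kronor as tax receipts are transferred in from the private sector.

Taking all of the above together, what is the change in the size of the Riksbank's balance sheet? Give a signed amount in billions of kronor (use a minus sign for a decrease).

+220 billion

Currency deposit 34 billion kronor: only the composition of liabilities changes → 0.
Asset purchase (from non-banks) 60 billion kronor: a Riksbank asset is acquired → +60B.
Discount-window loan 84 billion kronor: a Riksbank asset is acquired → +84B.
FX purchase 76 billion kronor: a Riksbank asset is acquired → +76B.
Government account inflow 3 billion kronor: only the composition of liabilities changes → 0.
Net: 0 + 60 + 84 + 76 + 0 = +220 billion.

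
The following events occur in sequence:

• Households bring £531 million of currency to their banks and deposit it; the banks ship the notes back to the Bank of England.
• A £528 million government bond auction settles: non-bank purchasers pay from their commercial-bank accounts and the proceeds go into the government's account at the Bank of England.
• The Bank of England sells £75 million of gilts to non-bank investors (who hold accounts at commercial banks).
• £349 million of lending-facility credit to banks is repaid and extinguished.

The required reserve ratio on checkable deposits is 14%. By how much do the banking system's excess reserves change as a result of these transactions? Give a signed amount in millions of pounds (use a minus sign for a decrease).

-£410.92 million

Currency deposit £531 million: reserves +£531M, deposits +£531M.
Government account inflow £528 million: reserves −£528M, deposits −£528M.
Asset sale (to non-banks) £75 million: reserves −£75M, deposits −£75M.
Discount-window repayment £349 million: reserves −£349M, deposits 0.
Totals: Δreserves = −£421M, Δdeposits = −£72M.
Δrequired reserves = 14% × −£72M = −£10.08M.
Δexcess reserves = Δreserves − Δrequired = −£421M − (−£10.08M) = -£410.92 million.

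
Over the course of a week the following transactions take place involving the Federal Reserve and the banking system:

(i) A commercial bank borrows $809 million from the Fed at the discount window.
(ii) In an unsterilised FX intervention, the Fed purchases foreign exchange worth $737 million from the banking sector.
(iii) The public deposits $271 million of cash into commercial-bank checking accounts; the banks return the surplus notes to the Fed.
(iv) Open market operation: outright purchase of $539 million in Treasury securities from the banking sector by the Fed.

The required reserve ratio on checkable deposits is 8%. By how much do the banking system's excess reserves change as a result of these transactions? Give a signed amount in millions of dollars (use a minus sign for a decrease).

+$2334.32 million

Discount-window loan $809 million: reserves +$809M, deposits 0.
FX purchase $737 million: reserves +$737M, deposits 0.
Currency deposit $271 million: reserves +$271M, deposits +$271M.
OMO purchase (from banks) $539 million: reserves +$539M, deposits 0.
Totals: Δreserves = +$2356M, Δdeposits = +$271M.
Δrequired reserves = 8% × +$271M = +$21.68M.
Δexcess reserves = Δreserves − Δrequired = +$2356M − (+$21.68M) = +$2334.32 million.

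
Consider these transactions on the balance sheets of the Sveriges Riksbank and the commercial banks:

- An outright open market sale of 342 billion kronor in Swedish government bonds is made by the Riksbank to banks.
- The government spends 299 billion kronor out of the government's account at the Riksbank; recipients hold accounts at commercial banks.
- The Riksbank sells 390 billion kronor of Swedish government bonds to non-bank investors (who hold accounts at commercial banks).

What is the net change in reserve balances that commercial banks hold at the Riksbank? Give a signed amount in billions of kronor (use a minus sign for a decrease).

OMO sale (to banks) 342 billion kronor: the buying banks pay out of their reserve balances → −342B.
Government spending 299 billion kronor: government payments flow into bank reserve accounts → +299B.
Asset sale (to non-banks) 390 billion kronor: the non-bank buyers' banks settle from reserves → −390B.
Net: −342 + 299 − 390 = -433 billion.

-433 billion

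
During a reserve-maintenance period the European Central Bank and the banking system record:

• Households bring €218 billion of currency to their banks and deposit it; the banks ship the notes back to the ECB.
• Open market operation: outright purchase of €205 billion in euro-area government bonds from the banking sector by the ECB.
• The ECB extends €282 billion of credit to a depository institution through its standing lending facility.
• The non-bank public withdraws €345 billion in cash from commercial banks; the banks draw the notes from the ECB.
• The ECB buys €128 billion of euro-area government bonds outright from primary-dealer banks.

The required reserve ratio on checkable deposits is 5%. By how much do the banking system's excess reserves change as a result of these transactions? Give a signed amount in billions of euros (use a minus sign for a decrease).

+€494.35 billion

Currency deposit €218 billion: reserves +€218B, deposits +€218B.
OMO purchase (from banks) €205 billion: reserves +€205B, deposits 0.
Discount-window loan €282 billion: reserves +€282B, deposits 0.
Currency withdrawal €345 billion: reserves −€345B, deposits −€345B.
OMO purchase (from banks) €128 billion: reserves +€128B, deposits 0.
Totals: Δreserves = +€488B, Δdeposits = −€127B.
Δrequired reserves = 5% × −€127B = −€6.35B.
Δexcess reserves = Δreserves − Δrequired = +€488B − (−€6.35B) = +€494.35 billion.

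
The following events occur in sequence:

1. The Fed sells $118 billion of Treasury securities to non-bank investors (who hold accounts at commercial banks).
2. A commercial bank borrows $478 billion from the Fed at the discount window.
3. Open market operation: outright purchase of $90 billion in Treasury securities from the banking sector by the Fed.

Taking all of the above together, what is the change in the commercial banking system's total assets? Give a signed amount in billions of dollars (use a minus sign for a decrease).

Asset sale (to non-banks) $118 billion: bank balance sheets shrink → −$118B.
Discount-window loan $478 billion: bank balance sheets expand → +$478B.
OMO purchase (from banks) $90 billion: just an asset swap on bank balance sheets → 0.
Net: −118 + 478 + 0 = +$360 billion.

+$360 billion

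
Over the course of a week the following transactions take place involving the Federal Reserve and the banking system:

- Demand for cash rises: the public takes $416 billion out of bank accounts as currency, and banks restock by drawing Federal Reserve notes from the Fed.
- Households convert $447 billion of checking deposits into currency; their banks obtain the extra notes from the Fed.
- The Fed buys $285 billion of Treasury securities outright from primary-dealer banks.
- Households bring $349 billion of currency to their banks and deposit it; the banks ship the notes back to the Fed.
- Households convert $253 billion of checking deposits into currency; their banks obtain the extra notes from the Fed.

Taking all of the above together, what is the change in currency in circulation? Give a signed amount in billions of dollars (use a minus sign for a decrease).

+$767 billion

Fed balance sheet:
  Assets:      Securities +$285B
  Liabilities: Bank reserves −$482B, Currency in circulation +$767B
Commercial banking system:
  Assets:      Reserves at CB −$482B, Securities −$285B
  Liabilities: Checkable deposits −$767B
So the change in currency in circulation is +$767 billion.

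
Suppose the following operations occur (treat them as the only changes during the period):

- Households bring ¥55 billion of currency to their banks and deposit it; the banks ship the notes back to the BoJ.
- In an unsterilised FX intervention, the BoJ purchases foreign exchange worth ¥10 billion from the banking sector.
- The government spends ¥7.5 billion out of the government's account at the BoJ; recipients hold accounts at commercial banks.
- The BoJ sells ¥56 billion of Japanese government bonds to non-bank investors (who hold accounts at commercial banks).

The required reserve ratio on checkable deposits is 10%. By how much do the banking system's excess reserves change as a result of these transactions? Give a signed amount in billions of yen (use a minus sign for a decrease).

Currency deposit ¥55 billion: reserves +¥55B, deposits +¥55B.
FX purchase ¥10 billion: reserves +¥10B, deposits 0.
Government spending ¥7.5 billion: reserves +¥7.5B, deposits +¥7.5B.
Asset sale (to non-banks) ¥56 billion: reserves −¥56B, deposits −¥56B.
Totals: Δreserves = +¥16.5B, Δdeposits = +¥6.5B.
Δrequired reserves = 10% × +¥6.5B = +¥0.65B.
Δexcess reserves = Δreserves − Δrequired = +¥16.5B − (+¥0.65B) = +¥15.85 billion.

+¥15.85 billion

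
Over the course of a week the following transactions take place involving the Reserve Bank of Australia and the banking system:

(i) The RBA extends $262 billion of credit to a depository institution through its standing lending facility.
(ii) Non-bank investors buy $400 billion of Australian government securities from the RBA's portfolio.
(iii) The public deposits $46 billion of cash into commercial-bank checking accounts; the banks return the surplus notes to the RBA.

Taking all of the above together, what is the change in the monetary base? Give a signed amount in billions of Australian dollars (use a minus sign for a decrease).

RBA balance sheet:
  Assets:      Securities −$400B, Loans to banks +$262B
  Liabilities: Bank reserves −$92B, Currency in circulation −$46B
Commercial banking system:
  Assets:      Reserves at CB −$92B
  Liabilities: Checkable deposits −$354B, Borrowings from CB +$262B
Monetary base = currency + reserves: −$46B + (−$92B) = -$138 billion.

-$138 billion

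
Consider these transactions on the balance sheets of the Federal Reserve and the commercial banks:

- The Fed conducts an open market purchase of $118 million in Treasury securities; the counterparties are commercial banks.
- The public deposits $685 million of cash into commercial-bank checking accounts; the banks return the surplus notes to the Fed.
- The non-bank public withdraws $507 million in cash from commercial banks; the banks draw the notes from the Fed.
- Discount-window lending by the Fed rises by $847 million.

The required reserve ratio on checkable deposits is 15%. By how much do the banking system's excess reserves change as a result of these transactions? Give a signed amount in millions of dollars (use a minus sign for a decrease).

+$1116.3 million

OMO purchase (from banks) $118 million: reserves +$118M, deposits 0.
Currency deposit $685 million: reserves +$685M, deposits +$685M.
Currency withdrawal $507 million: reserves −$507M, deposits −$507M.
Discount-window loan $847 million: reserves +$847M, deposits 0.
Totals: Δreserves = +$1143M, Δdeposits = +$178M.
Δrequired reserves = 15% × +$178M = +$26.7M.
Δexcess reserves = Δreserves − Δrequired = +$1143M − (+$26.7M) = +$1116.3 million.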